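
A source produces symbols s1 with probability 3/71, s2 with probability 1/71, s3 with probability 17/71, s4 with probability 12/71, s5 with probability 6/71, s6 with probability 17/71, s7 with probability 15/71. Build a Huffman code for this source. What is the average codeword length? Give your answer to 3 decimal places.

2.507 bits/symbol

Repeatedly combine the two least-probable nodes; the expected code length is the sum of the merged weights.
merge 1/71 + 3/71 → 4/71
merge 4/71 + 6/71 → 10/71
merge 10/71 + 12/71 → 22/71
merge 15/71 + 17/71 → 32/71
merge 17/71 + 22/71 → 39/71
merge 32/71 + 39/71 → 1
L = 4/71 + 10/71 + 22/71 + 32/71 + 39/71 + 1 = 178/71 ≈ 2.507 bits/symbol.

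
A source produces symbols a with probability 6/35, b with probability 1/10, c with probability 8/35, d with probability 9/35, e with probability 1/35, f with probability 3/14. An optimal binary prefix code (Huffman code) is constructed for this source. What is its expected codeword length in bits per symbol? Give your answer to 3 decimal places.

Repeatedly combine the two least-probable nodes; the expected code length is the sum of the merged weights.
merge 1/35 + 1/10 → 9/70
merge 9/70 + 6/35 → 3/10
merge 3/14 + 8/35 → 31/70
merge 9/35 + 3/10 → 39/70
merge 31/70 + 39/70 → 1
L = 9/70 + 3/10 + 31/70 + 39/70 + 1 = 17/7 ≈ 2.429 bits/symbol.

2.429 bits/symbol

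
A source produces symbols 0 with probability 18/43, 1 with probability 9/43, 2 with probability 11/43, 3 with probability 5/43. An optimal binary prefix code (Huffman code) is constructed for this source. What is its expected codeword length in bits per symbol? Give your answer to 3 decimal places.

1.907 bits/symbol

Repeatedly combine the two least-probable nodes; the expected code length is the sum of the merged weights.
merge 5/43 + 9/43 → 14/43
merge 11/43 + 14/43 → 25/43
merge 18/43 + 25/43 → 1
L = 14/43 + 25/43 + 1 = 82/43 ≈ 1.907 bits/symbol.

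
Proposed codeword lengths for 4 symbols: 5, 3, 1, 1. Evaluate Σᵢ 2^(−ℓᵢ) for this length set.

With common denominator 2^5 = 32: Σ 2^(−ℓᵢ) = 1/32 + 4/32 + 16/32 + 16/32 = 37/32 = 1.15625.

1.15625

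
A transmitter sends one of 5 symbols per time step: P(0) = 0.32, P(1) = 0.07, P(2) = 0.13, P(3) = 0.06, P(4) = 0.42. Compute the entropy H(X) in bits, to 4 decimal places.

H = −Σ pᵢ log₂ pᵢ.
−0.32·log₂(0.32) = 0.5260
−0.07·log₂(0.07) = 0.2686
−0.13·log₂(0.13) = 0.3826
−0.06·log₂(0.06) = 0.2435
−0.42·log₂(0.42) = 0.5256
Sum ≈ 1.9464 → 1.9464 bits.

1.9464 bits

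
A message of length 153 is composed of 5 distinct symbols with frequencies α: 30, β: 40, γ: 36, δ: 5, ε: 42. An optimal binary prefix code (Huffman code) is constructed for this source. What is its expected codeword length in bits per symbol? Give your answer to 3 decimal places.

Probabilities are the counts divided by 153.
Repeatedly combine the two least-probable nodes; the expected code length is the sum of the merged weights.
merge 5/153 + 10/51 → 35/153
merge 35/153 + 4/17 → 71/153
merge 40/153 + 14/51 → 82/153
merge 71/153 + 82/153 → 1
L = 35/153 + 71/153 + 82/153 + 1 = 341/153 ≈ 2.229 bits/symbol.

2.229 bits/symbol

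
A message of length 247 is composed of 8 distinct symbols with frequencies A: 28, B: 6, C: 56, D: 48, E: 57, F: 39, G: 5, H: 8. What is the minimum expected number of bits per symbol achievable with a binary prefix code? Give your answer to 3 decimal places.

2.660 bits/symbol

Probabilities are the counts divided by 247.
Repeatedly combine the two least-probable nodes; the expected code length is the sum of the merged weights.
merge 5/247 + 6/247 → 11/247
merge 8/247 + 11/247 → 1/13
merge 1/13 + 28/247 → 47/247
merge 3/19 + 47/247 → 86/247
merge 48/247 + 56/247 → 8/19
merge 3/13 + 86/247 → 11/19
merge 8/19 + 11/19 → 1
L = 11/247 + 1/13 + 47/247 + 86/247 + 8/19 + 11/19 + 1 = 657/247 ≈ 2.660 bits/symbol.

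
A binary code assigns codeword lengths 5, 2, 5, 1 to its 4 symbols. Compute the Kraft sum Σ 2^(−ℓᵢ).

With common denominator 2^5 = 32: Σ 2^(−ℓᵢ) = 1/32 + 8/32 + 1/32 + 16/32 = 26/32 = 0.8125.

0.8125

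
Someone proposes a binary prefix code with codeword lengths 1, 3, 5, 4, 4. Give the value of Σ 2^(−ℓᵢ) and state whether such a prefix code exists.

With common denominator 2^5 = 32: Σ 2^(−ℓᵢ) = 16/32 + 4/32 + 1/32 + 2/32 + 2/32 = 25/32 = 0.78125.
Kraft's inequality requires Σ ≤ 1; here Σ = 0.78125 ≤ 1, so such a prefix code exists.

0.78125; yes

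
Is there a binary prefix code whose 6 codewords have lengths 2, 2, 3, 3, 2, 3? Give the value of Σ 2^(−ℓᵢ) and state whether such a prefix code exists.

1.125; no

With common denominator 2^3 = 8: Σ 2^(−ℓᵢ) = 2/8 + 2/8 + 1/8 + 1/8 + 2/8 + 1/8 = 9/8 = 1.125.
Kraft's inequality requires Σ ≤ 1; here Σ = 1.125 > 1, so no such prefix code exists.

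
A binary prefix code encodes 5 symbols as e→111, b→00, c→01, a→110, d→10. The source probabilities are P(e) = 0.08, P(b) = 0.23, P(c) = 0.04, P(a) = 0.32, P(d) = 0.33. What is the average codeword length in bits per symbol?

2.4 bits/symbol

L̄ = Σ pᵢ·ℓᵢ = 0.08·3 + 0.23·2 + 0.04·2 + 0.32·3 + 0.33·2 = 2.4 bits/symbol.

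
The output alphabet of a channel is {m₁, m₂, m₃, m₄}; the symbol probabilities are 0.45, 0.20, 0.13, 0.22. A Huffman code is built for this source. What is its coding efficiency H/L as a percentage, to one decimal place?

98.2%

Entropy H = −Σ p log₂ p ≈ 1.8460 bits.
Huffman merges: 13/100+1/5→33/100; 11/50+33/100→11/20; 9/20+11/20→1. L = 47/25 ≈ 1.8800.
Efficiency = H/L = 1.8460/1.8800 = 98.2%.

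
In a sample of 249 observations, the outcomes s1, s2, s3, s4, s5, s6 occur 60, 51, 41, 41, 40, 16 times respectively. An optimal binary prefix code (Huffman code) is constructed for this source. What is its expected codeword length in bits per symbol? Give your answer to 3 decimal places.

2.554 bits/symbol

Probabilities are the counts divided by 249.
Repeatedly combine the two least-probable nodes; the expected code length is the sum of the merged weights.
merge 16/249 + 40/249 → 56/249
merge 41/249 + 41/249 → 82/249
merge 17/83 + 56/249 → 107/249
merge 20/83 + 82/249 → 142/249
merge 107/249 + 142/249 → 1
L = 56/249 + 82/249 + 107/249 + 142/249 + 1 = 212/83 ≈ 2.554 bits/symbol.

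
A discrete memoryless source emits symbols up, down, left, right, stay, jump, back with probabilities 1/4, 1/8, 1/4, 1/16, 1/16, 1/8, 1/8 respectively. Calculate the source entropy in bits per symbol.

2.625 bits

Each probability is a power of 1/2, so log₂(1/p) is an integer.
H = Σ p·log₂(1/p) = 1/4·2 + 1/8·3 + 1/4·2 + 1/16·4 + 1/16·4 + 1/8·3 + 1/8·3 = 2.625 bits.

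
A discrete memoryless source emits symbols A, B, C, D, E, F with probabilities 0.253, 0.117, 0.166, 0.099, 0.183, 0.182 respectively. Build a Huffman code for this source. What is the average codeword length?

2.564 bits/symbol

Repeatedly combine the two least-probable nodes; the expected code length is the sum of the merged weights.
merge 99/1000 + 117/1000 → 27/125
merge 83/500 + 91/500 → 87/250
merge 183/1000 + 27/125 → 399/1000
merge 253/1000 + 87/250 → 601/1000
merge 399/1000 + 601/1000 → 1
L = 27/125 + 87/250 + 399/1000 + 601/1000 + 1 = 641/250 = 2.564 bits/symbol.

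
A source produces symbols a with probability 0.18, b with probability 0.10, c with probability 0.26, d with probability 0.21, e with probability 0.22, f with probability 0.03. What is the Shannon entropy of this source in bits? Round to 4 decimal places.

H = −Σ pᵢ log₂ pᵢ.
−0.18·log₂(0.18) = 0.4453
−0.10·log₂(0.10) = 0.3322
−0.26·log₂(0.26) = 0.5053
−0.21·log₂(0.21) = 0.4728
−0.22·log₂(0.22) = 0.4806
−0.03·log₂(0.03) = 0.1518
Sum ≈ 2.3880 → 2.3880 bits.

2.3880 bits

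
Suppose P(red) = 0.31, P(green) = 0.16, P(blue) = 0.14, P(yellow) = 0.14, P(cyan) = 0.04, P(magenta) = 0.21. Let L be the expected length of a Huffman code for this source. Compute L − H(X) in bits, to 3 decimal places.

0.080 bits

Entropy H = −Σ p log₂ p ≈ 2.3996 bits.
Huffman merges: 1/25+7/50→9/50; 7/50+4/25→3/10; 9/50+21/100→39/100; 3/10+31/100→61/100; 39/100+61/100→1. L = 62/25 ≈ 2.4800.
L − H = 2.4800 − 2.3996 = 0.080 bits.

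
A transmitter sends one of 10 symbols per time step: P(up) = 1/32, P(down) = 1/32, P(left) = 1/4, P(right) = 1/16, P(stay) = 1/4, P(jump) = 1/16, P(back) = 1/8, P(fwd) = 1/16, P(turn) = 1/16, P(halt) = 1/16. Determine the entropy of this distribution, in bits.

2.9375 bits

Each probability is a power of 1/2, so log₂(1/p) is an integer.
H = Σ p·log₂(1/p) = 1/32·5 + 1/32·5 + 1/4·2 + 1/16·4 + 1/4·2 + 1/16·4 + 1/8·3 + 1/16·4 + 1/16·4 + 1/16·4 = 2.9375 bits.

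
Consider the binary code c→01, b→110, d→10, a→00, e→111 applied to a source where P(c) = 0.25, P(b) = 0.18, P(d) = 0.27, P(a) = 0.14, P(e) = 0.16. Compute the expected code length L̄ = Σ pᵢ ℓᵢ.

2.34 bits/symbol

L̄ = Σ pᵢ·ℓᵢ = 0.25·2 + 0.18·3 + 0.27·2 + 0.14·2 + 0.16·3 = 2.34 bits/symbol.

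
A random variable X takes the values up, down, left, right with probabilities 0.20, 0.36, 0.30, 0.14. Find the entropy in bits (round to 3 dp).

1.913 bits

H = −Σ pᵢ log₂ pᵢ.
−0.20·log₂(0.20) = 0.4644
−0.36·log₂(0.36) = 0.5306
−0.30·log₂(0.30) = 0.5211
−0.14·log₂(0.14) = 0.3971
Sum ≈ 1.9132 → 1.913 bits.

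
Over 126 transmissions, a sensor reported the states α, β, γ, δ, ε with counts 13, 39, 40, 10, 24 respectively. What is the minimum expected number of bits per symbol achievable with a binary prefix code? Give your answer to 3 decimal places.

2.183 bits/symbol

Probabilities are the counts divided by 126.
Repeatedly combine the two least-probable nodes; the expected code length is the sum of the merged weights.
merge 5/63 + 13/126 → 23/126
merge 23/126 + 4/21 → 47/126
merge 13/42 + 20/63 → 79/126
merge 47/126 + 79/126 → 1
L = 23/126 + 47/126 + 79/126 + 1 = 275/126 ≈ 2.183 bits/symbol.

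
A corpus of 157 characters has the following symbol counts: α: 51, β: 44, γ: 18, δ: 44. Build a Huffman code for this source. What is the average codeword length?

2 bits/symbol

Probabilities are the counts divided by 157.
Repeatedly combine the two least-probable nodes; the expected code length is the sum of the merged weights.
merge 18/157 + 44/157 → 62/157
merge 44/157 + 51/157 → 95/157
merge 62/157 + 95/157 → 1
L = 62/157 + 95/157 + 1 = 2 bits/symbol.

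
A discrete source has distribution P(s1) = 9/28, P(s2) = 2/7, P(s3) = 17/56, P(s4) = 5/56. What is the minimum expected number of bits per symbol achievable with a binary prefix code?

2 bits/symbol

Repeatedly combine the two least-probable nodes; the expected code length is the sum of the merged weights.
merge 5/56 + 2/7 → 3/8
merge 17/56 + 9/28 → 5/8
merge 3/8 + 5/8 → 1
L = 3/8 + 5/8 + 1 = 2 bits/symbol.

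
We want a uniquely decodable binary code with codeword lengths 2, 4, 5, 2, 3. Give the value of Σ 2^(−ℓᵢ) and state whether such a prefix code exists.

With common denominator 2^5 = 32: Σ 2^(−ℓᵢ) = 8/32 + 2/32 + 1/32 + 8/32 + 4/32 = 23/32 = 0.71875.
Kraft's inequality requires Σ ≤ 1; here Σ = 0.71875 ≤ 1, so such a prefix code exists.

0.71875; yes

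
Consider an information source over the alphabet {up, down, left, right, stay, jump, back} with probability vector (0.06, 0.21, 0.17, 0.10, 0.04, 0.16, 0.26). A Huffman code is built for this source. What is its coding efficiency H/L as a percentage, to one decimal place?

Entropy H = −Σ p log₂ p ≈ 2.5972 bits.
Huffman merges: 1/25+3/50→1/10; 1/10+1/10→1/5; 4/25+17/100→33/100; 1/5+21/100→41/100; 13/50+33/100→59/100; 41/100+59/100→1. L = 263/100 ≈ 2.6300.
Efficiency = H/L = 2.5972/2.6300 = 98.8%.

98.8%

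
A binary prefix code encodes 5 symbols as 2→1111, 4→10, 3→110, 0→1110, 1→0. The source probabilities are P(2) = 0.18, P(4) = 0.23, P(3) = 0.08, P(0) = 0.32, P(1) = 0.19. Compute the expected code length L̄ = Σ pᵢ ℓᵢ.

L̄ = Σ pᵢ·ℓᵢ = 0.18·4 + 0.23·2 + 0.08·3 + 0.32·4 + 0.19·1 = 2.89 bits/symbol.

2.89 bits/symbol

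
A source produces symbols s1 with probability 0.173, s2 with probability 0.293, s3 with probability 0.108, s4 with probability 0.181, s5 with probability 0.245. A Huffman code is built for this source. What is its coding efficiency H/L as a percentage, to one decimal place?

Entropy H = −Σ p log₂ p ≈ 2.2471 bits.
Huffman merges: 27/250+173/1000→281/1000; 181/1000+49/200→213/500; 281/1000+293/1000→287/500; 213/500+287/500→1. L = 2281/1000 ≈ 2.2810.
Efficiency = H/L = 2.2471/2.2810 = 98.5%.

98.5%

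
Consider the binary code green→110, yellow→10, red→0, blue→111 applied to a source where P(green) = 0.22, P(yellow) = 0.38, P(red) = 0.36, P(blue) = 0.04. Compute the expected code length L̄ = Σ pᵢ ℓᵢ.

1.9 bits/symbol

L̄ = Σ pᵢ·ℓᵢ = 0.22·3 + 0.38·2 + 0.36·1 + 0.04·3 = 1.9 bits/symbol.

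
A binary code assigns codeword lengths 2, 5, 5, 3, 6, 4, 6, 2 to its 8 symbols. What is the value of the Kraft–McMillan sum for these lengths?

0.78125

With common denominator 2^6 = 64: Σ 2^(−ℓᵢ) = 16/64 + 2/64 + 2/64 + 8/64 + 1/64 + 4/64 + 1/64 + 16/64 = 50/64 = 0.78125.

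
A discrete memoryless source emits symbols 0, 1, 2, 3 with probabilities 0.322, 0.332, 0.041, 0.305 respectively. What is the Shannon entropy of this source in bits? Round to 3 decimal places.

1.766 bits

H = −Σ pᵢ log₂ pᵢ.
−0.322·log₂(0.322) = 0.5264
−0.332·log₂(0.332) = 0.5281
−0.041·log₂(0.041) = 0.1889
−0.305·log₂(0.305) = 0.5225
Sum ≈ 1.7660 → 1.766 bits.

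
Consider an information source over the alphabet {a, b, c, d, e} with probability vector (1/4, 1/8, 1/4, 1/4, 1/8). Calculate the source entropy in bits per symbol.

Each probability is a power of 1/2, so log₂(1/p) is an integer.
H = Σ p·log₂(1/p) = 1/4·2 + 1/8·3 + 1/4·2 + 1/4·2 + 1/8·3 = 2.25 bits.

2.25 bits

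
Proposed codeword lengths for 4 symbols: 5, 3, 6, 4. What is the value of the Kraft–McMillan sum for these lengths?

With common denominator 2^6 = 64: Σ 2^(−ℓᵢ) = 2/64 + 8/64 + 1/64 + 4/64 = 15/64 = 0.234375.

0.234375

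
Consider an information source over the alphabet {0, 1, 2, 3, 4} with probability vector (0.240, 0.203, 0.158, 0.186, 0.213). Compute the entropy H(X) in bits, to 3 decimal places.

H = −Σ pᵢ log₂ pᵢ.
−0.240·log₂(0.240) = 0.4941
−0.203·log₂(0.203) = 0.4670
−0.158·log₂(0.158) = 0.4206
−0.186·log₂(0.186) = 0.4514
−0.213·log₂(0.213) = 0.4752
Sum ≈ 2.3083 → 2.308 bits.

2.308 bits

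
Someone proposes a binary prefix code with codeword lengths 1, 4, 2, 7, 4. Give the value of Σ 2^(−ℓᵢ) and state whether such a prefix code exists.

0.8828125; yes

With common denominator 2^7 = 128: Σ 2^(−ℓᵢ) = 64/128 + 8/128 + 32/128 + 1/128 + 8/128 = 113/128 = 0.8828125.
Kraft's inequality requires Σ ≤ 1; here Σ = 0.8828125 ≤ 1, so such a prefix code exists.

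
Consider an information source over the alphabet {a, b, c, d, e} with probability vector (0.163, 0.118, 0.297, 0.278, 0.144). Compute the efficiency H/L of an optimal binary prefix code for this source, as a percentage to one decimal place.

98.4%

Entropy H = −Σ p log₂ p ≈ 2.2266 bits.
Huffman merges: 59/500+18/125→131/500; 163/1000+131/500→17/40; 139/500+297/1000→23/40; 17/40+23/40→1. L = 1131/500 ≈ 2.2620.
Efficiency = H/L = 2.2266/2.2620 = 98.4%.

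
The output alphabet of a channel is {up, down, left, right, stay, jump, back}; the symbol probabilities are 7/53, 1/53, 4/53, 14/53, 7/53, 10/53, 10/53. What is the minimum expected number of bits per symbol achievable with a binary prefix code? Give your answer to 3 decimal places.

2.642 bits/symbol

Repeatedly combine the two least-probable nodes; the expected code length is the sum of the merged weights.
merge 1/53 + 4/53 → 5/53
merge 5/53 + 7/53 → 12/53
merge 7/53 + 10/53 → 17/53
merge 10/53 + 12/53 → 22/53
merge 14/53 + 17/53 → 31/53
merge 22/53 + 31/53 → 1
L = 5/53 + 12/53 + 17/53 + 22/53 + 31/53 + 1 = 140/53 ≈ 2.642 bits/symbol.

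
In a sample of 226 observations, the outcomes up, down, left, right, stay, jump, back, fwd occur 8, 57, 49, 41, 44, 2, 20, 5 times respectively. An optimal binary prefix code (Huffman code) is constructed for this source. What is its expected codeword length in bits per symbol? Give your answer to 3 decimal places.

2.588 bits/symbol

Probabilities are the counts divided by 226.
Repeatedly combine the two least-probable nodes; the expected code length is the sum of the merged weights.
merge 1/113 + 5/226 → 7/226
merge 7/226 + 4/113 → 15/226
merge 15/226 + 10/113 → 35/226
merge 35/226 + 41/226 → 38/113
merge 22/113 + 49/226 → 93/226
merge 57/226 + 38/113 → 133/226
merge 93/226 + 133/226 → 1
L = 7/226 + 15/226 + 35/226 + 38/113 + 93/226 + 133/226 + 1 = 585/226 ≈ 2.588 bits/symbol.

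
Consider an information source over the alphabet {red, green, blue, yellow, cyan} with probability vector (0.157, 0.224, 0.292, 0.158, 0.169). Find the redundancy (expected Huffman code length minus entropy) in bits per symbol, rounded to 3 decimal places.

0.039 bits

Entropy H = −Σ p log₂ p ≈ 2.2755 bits.
Huffman merges: 157/1000+79/500→63/200; 169/1000+28/125→393/1000; 73/250+63/200→607/1000; 393/1000+607/1000→1. L = 463/200 ≈ 2.3150.
L − H = 2.3150 − 2.2755 = 0.039 bits.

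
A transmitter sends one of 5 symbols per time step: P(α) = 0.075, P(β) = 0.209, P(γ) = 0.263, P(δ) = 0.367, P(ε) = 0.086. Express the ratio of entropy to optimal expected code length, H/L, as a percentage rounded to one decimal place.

Entropy H = −Σ p log₂ p ≈ 2.0942 bits.
Huffman merges: 3/40+43/500→161/1000; 161/1000+209/1000→37/100; 263/1000+367/1000→63/100; 37/100+63/100→1. L = 2161/1000 ≈ 2.1610.
Efficiency = H/L = 2.0942/2.1610 = 96.9%.

96.9%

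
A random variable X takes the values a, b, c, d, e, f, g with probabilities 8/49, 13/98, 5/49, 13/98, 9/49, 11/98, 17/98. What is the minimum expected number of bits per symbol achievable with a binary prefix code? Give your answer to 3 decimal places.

2.816 bits/symbol

Repeatedly combine the two least-probable nodes; the expected code length is the sum of the merged weights.
merge 5/49 + 11/98 → 3/14
merge 13/98 + 13/98 → 13/49
merge 8/49 + 17/98 → 33/98
merge 9/49 + 3/14 → 39/98
merge 13/49 + 33/98 → 59/98
merge 39/98 + 59/98 → 1
L = 3/14 + 13/49 + 33/98 + 39/98 + 59/98 + 1 = 138/49 ≈ 2.816 bits/symbol.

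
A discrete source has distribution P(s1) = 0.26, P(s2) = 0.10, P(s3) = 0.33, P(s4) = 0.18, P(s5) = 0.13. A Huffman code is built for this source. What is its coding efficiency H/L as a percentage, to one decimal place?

Entropy H = −Σ p log₂ p ≈ 2.1933 bits.
Huffman merges: 1/10+13/100→23/100; 9/50+23/100→41/100; 13/50+33/100→59/100; 41/100+59/100→1. L = 223/100 ≈ 2.2300.
Efficiency = H/L = 2.1933/2.2300 = 98.4%.

98.4%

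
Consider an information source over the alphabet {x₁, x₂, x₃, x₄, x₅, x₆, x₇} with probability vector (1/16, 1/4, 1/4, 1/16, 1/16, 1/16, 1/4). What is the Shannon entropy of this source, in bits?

Each probability is a power of 1/2, so log₂(1/p) is an integer.
H = Σ p·log₂(1/p) = 1/16·4 + 1/4·2 + 1/4·2 + 1/16·4 + 1/16·4 + 1/16·4 + 1/4·2 = 2.5 bits.

2.5 bits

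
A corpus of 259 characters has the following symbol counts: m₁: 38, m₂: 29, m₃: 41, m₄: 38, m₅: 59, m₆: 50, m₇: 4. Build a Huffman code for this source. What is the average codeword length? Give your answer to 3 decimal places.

Probabilities are the counts divided by 259.
Repeatedly combine the two least-probable nodes; the expected code length is the sum of the merged weights.
merge 4/259 + 29/259 → 33/259
merge 33/259 + 38/259 → 71/259
merge 38/259 + 41/259 → 79/259
merge 50/259 + 59/259 → 109/259
merge 71/259 + 79/259 → 150/259
merge 109/259 + 150/259 → 1
L = 33/259 + 71/259 + 79/259 + 109/259 + 150/259 + 1 = 701/259 ≈ 2.707 bits/symbol.

2.707 bits/symbol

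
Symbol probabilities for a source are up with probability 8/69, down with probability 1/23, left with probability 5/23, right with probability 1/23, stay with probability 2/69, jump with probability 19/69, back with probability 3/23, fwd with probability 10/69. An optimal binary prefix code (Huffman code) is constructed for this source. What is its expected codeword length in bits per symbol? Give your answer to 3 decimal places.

2.696 bits/symbol

Repeatedly combine the two least-probable nodes; the expected code length is the sum of the merged weights.
merge 2/69 + 1/23 → 5/69
merge 1/23 + 5/69 → 8/69
merge 8/69 + 8/69 → 16/69
merge 3/23 + 10/69 → 19/69
merge 5/23 + 16/69 → 31/69
merge 19/69 + 19/69 → 38/69
merge 31/69 + 38/69 → 1
L = 5/69 + 8/69 + 16/69 + 19/69 + 31/69 + 38/69 + 1 = 62/23 ≈ 2.696 bits/symbol.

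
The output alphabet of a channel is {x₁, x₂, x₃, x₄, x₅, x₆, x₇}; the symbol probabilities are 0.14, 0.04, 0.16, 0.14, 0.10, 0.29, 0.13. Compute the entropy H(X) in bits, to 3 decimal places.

H = −Σ pᵢ log₂ pᵢ.
−0.14·log₂(0.14) = 0.3971
−0.04·log₂(0.04) = 0.1858
−0.16·log₂(0.16) = 0.4230
−0.14·log₂(0.14) = 0.3971
−0.10·log₂(0.10) = 0.3322
−0.29·log₂(0.29) = 0.5179
−0.13·log₂(0.13) = 0.3826
Sum ≈ 2.6357 → 2.636 bits.

2.636 bits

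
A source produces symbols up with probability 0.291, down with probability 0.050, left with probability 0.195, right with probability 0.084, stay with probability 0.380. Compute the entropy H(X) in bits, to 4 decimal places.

2.0249 bits

H = −Σ pᵢ log₂ pᵢ.
−0.291·log₂(0.291) = 0.5182
−0.050·log₂(0.050) = 0.2161
−0.195·log₂(0.195) = 0.4599
−0.084·log₂(0.084) = 0.3002
−0.380·log₂(0.380) = 0.5305
Sum ≈ 2.0249 → 2.0249 bits.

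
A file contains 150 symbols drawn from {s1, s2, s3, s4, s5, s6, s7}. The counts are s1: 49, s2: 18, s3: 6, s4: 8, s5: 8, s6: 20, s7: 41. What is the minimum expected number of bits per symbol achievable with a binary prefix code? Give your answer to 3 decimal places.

Probabilities are the counts divided by 150.
Repeatedly combine the two least-probable nodes; the expected code length is the sum of the merged weights.
merge 1/25 + 4/75 → 7/75
merge 4/75 + 7/75 → 11/75
merge 3/25 + 2/15 → 19/75
merge 11/75 + 19/75 → 2/5
merge 41/150 + 49/150 → 3/5
merge 2/5 + 3/5 → 1
L = 7/75 + 11/75 + 19/75 + 2/5 + 3/5 + 1 = 187/75 ≈ 2.493 bits/symbol.

2.493 bits/symbol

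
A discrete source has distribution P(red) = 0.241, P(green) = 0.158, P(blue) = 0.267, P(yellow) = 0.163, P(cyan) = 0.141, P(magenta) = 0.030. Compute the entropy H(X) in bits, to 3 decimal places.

H = −Σ pᵢ log₂ pᵢ.
−0.241·log₂(0.241) = 0.4947
−0.158·log₂(0.158) = 0.4206
−0.267·log₂(0.267) = 0.5087
−0.163·log₂(0.163) = 0.4266
−0.141·log₂(0.141) = 0.3985
−0.030·log₂(0.030) = 0.1518
Sum ≈ 2.4008 → 2.401 bits.

2.401 bits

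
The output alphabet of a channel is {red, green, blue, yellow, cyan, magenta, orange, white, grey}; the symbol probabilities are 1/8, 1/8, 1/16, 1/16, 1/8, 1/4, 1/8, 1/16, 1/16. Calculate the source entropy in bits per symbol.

3 bits

Each probability is a power of 1/2, so log₂(1/p) is an integer.
H = Σ p·log₂(1/p) = 1/8·3 + 1/8·3 + 1/16·4 + 1/16·4 + 1/8·3 + 1/4·2 + 1/8·3 + 1/16·4 + 1/16·4 = 3 bits.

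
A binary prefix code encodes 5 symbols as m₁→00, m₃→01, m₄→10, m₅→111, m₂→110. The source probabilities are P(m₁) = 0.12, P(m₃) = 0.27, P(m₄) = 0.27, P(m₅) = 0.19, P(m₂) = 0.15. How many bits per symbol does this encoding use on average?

L̄ = Σ pᵢ·ℓᵢ = 0.12·2 + 0.27·2 + 0.27·2 + 0.19·3 + 0.15·3 = 2.34 bits/symbol.

2.34 bits/symbol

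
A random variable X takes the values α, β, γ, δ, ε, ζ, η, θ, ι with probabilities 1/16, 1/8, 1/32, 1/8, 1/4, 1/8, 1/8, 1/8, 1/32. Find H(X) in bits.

Each probability is a power of 1/2, so log₂(1/p) is an integer.
H = Σ p·log₂(1/p) = 1/16·4 + 1/8·3 + 1/32·5 + 1/8·3 + 1/4·2 + 1/8·3 + 1/8·3 + 1/8·3 + 1/32·5 = 2.9375 bits.

2.9375 bits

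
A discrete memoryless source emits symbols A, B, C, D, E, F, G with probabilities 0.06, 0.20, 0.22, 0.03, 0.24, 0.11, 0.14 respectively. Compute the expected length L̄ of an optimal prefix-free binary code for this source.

2.63 bits/symbol

Repeatedly combine the two least-probable nodes; the expected code length is the sum of the merged weights.
merge 3/100 + 3/50 → 9/100
merge 9/100 + 11/100 → 1/5
merge 7/50 + 1/5 → 17/50
merge 1/5 + 11/50 → 21/50
merge 6/25 + 17/50 → 29/50
merge 21/50 + 29/50 → 1
L = 9/100 + 1/5 + 17/50 + 21/50 + 29/50 + 1 = 263/100 = 2.63 bits/symbol.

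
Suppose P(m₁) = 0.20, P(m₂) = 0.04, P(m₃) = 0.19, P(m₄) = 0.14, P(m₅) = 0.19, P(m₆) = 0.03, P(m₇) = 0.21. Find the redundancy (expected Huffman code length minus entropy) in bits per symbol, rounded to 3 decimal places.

0.078 bits

Entropy H = −Σ p log₂ p ≈ 2.5823 bits.
Huffman merges: 3/100+1/25→7/100; 7/100+7/50→21/100; 19/100+19/100→19/50; 1/5+21/100→41/100; 21/100+19/50→59/100; 41/100+59/100→1. L = 133/50 ≈ 2.6600.
L − H = 2.6600 − 2.5823 = 0.078 bits.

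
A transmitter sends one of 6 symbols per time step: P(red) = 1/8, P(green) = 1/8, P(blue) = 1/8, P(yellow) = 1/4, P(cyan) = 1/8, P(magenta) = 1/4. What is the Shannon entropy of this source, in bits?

Each probability is a power of 1/2, so log₂(1/p) is an integer.
H = Σ p·log₂(1/p) = 1/8·3 + 1/8·3 + 1/8·3 + 1/4·2 + 1/8·3 + 1/4·2 = 2.5 bits.

2.5 bits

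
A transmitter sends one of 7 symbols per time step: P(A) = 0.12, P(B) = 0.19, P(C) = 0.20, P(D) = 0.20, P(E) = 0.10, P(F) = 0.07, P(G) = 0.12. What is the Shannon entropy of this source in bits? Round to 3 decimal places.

2.719 bits

H = −Σ pᵢ log₂ pᵢ.
−0.12·log₂(0.12) = 0.3671
−0.19·log₂(0.19) = 0.4552
−0.20·log₂(0.20) = 0.4644
−0.20·log₂(0.20) = 0.4644
−0.10·log₂(0.10) = 0.3322
−0.07·log₂(0.07) = 0.2686
−0.12·log₂(0.12) = 0.3671
Sum ≈ 2.7189 → 2.719 bits.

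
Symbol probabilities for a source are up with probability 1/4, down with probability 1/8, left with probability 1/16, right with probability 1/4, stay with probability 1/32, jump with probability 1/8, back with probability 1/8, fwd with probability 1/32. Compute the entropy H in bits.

Each probability is a power of 1/2, so log₂(1/p) is an integer.
H = Σ p·log₂(1/p) = 1/4·2 + 1/8·3 + 1/16·4 + 1/4·2 + 1/32·5 + 1/8·3 + 1/8·3 + 1/32·5 = 2.6875 bits.

2.6875 bits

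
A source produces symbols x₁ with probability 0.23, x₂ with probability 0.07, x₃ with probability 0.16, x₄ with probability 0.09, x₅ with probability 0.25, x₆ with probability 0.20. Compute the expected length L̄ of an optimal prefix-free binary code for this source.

2.48 bits/symbol

Repeatedly combine the two least-probable nodes; the expected code length is the sum of the merged weights.
merge 7/100 + 9/100 → 4/25
merge 4/25 + 4/25 → 8/25
merge 1/5 + 23/100 → 43/100
merge 1/4 + 8/25 → 57/100
merge 43/100 + 57/100 → 1
L = 4/25 + 8/25 + 43/100 + 57/100 + 1 = 62/25 = 2.48 bits/symbol.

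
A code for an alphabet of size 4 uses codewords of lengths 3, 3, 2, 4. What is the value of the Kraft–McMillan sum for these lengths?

With common denominator 2^4 = 16: Σ 2^(−ℓᵢ) = 2/16 + 2/16 + 4/16 + 1/16 = 9/16 = 0.5625.

0.5625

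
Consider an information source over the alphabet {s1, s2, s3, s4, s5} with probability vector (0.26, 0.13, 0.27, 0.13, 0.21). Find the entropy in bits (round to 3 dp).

2.253 bits

H = −Σ pᵢ log₂ pᵢ.
−0.26·log₂(0.26) = 0.5053
−0.13·log₂(0.13) = 0.3826
−0.27·log₂(0.27) = 0.5100
−0.13·log₂(0.13) = 0.3826
−0.21·log₂(0.21) = 0.4728
Sum ≈ 2.2534 → 2.253 bits.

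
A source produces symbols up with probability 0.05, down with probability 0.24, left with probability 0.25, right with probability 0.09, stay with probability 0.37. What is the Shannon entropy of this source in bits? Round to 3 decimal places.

H = −Σ pᵢ log₂ pᵢ.
−0.05·log₂(0.05) = 0.2161
−0.24·log₂(0.24) = 0.4941
−0.25·log₂(0.25) = 0.5000
−0.09·log₂(0.09) = 0.3127
−0.37·log₂(0.37) = 0.5307
Sum ≈ 2.0536 → 2.054 bits.

2.054 bits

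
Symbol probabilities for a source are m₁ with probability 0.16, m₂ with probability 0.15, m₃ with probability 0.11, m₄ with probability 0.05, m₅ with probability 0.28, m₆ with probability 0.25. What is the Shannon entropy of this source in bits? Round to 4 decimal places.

H = −Σ pᵢ log₂ pᵢ.
−0.16·log₂(0.16) = 0.4230
−0.15·log₂(0.15) = 0.4105
−0.11·log₂(0.11) = 0.3503
−0.05·log₂(0.05) = 0.2161
−0.28·log₂(0.28) = 0.5142
−0.25·log₂(0.25) = 0.5000
Sum ≈ 2.4142 → 2.4142 bits.

2.4142 bits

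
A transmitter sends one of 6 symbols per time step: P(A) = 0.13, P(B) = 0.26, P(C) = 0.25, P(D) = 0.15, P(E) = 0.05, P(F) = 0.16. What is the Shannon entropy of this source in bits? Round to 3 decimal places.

H = −Σ pᵢ log₂ pᵢ.
−0.13·log₂(0.13) = 0.3826
−0.26·log₂(0.26) = 0.5053
−0.25·log₂(0.25) = 0.5000
−0.15·log₂(0.15) = 0.4105
−0.05·log₂(0.05) = 0.2161
−0.16·log₂(0.16) = 0.4230
Sum ≈ 2.4376 → 2.438 bits.

2.438 bits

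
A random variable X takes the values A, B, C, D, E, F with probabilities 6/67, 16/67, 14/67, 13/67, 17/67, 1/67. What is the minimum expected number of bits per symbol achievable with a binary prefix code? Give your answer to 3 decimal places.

Repeatedly combine the two least-probable nodes; the expected code length is the sum of the merged weights.
merge 1/67 + 6/67 → 7/67
merge 7/67 + 13/67 → 20/67
merge 14/67 + 16/67 → 30/67
merge 17/67 + 20/67 → 37/67
merge 30/67 + 37/67 → 1
L = 7/67 + 20/67 + 30/67 + 37/67 + 1 = 161/67 ≈ 2.403 bits/symbol.

2.403 bits/symbol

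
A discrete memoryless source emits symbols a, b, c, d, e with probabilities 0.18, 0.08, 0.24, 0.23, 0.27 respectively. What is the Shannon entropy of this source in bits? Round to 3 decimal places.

H = −Σ pᵢ log₂ pᵢ.
−0.18·log₂(0.18) = 0.4453
−0.08·log₂(0.08) = 0.2915
−0.24·log₂(0.24) = 0.4941
−0.23·log₂(0.23) = 0.4877
−0.27·log₂(0.27) = 0.5100
Sum ≈ 2.2286 → 2.229 bits.

2.229 bits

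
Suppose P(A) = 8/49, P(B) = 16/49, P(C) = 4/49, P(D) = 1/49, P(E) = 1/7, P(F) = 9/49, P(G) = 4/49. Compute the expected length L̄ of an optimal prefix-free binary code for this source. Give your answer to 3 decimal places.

Repeatedly combine the two least-probable nodes; the expected code length is the sum of the merged weights.
merge 1/49 + 4/49 → 5/49
merge 4/49 + 5/49 → 9/49
merge 1/7 + 8/49 → 15/49
merge 9/49 + 9/49 → 18/49
merge 15/49 + 16/49 → 31/49
merge 18/49 + 31/49 → 1
L = 5/49 + 9/49 + 15/49 + 18/49 + 31/49 + 1 = 127/49 ≈ 2.592 bits/symbol.

2.592 bits/symbol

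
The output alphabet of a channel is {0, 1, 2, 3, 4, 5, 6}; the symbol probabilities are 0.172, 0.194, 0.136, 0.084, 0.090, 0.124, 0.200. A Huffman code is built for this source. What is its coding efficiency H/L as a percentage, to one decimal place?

Entropy H = −Σ p log₂ p ≈ 2.7379 bits.
Huffman merges: 21/250+9/100→87/500; 31/250+17/125→13/50; 43/250+87/500→173/500; 97/500+1/5→197/500; 13/50+173/500→303/500; 197/500+303/500→1. L = 139/50 ≈ 2.7800.
Efficiency = H/L = 2.7379/2.7800 = 98.5%.

98.5%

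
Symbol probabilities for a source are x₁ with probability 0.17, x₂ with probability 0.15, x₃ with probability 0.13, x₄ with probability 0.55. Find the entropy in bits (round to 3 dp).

H = −Σ pᵢ log₂ pᵢ.
−0.17·log₂(0.17) = 0.4346
−0.15·log₂(0.15) = 0.4105
−0.13·log₂(0.13) = 0.3826
−0.55·log₂(0.55) = 0.4744
Sum ≈ 1.7021 → 1.702 bits.

1.702 bits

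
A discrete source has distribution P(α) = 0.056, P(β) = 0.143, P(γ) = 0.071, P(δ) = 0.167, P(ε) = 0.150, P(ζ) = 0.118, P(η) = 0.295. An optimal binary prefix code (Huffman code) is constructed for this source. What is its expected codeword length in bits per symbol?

2.665 bits/symbol

Repeatedly combine the two least-probable nodes; the expected code length is the sum of the merged weights.
merge 7/125 + 71/1000 → 127/1000
merge 59/500 + 127/1000 → 49/200
merge 143/1000 + 3/20 → 293/1000
merge 167/1000 + 49/200 → 103/250
merge 293/1000 + 59/200 → 147/250
merge 103/250 + 147/250 → 1
L = 127/1000 + 49/200 + 293/1000 + 103/250 + 147/250 + 1 = 533/200 = 2.665 bits/symbol.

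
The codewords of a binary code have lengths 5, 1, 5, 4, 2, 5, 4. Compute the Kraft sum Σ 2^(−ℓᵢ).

With common denominator 2^5 = 32: Σ 2^(−ℓᵢ) = 1/32 + 16/32 + 1/32 + 2/32 + 8/32 + 1/32 + 2/32 = 31/32 = 0.96875.

0.96875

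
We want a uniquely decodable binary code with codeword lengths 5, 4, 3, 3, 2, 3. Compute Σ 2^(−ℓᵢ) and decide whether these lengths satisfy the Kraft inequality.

0.71875; yes

With common denominator 2^5 = 32: Σ 2^(−ℓᵢ) = 1/32 + 2/32 + 4/32 + 4/32 + 8/32 + 4/32 = 23/32 = 0.71875.
Kraft's inequality requires Σ ≤ 1; here Σ = 0.71875 ≤ 1, so such a prefix code exists.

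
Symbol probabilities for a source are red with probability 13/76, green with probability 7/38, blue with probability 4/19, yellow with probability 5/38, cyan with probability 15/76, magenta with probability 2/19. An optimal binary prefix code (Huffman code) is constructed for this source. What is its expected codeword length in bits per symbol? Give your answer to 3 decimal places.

2.592 bits/symbol

Repeatedly combine the two least-probable nodes; the expected code length is the sum of the merged weights.
merge 2/19 + 5/38 → 9/38
merge 13/76 + 7/38 → 27/76
merge 15/76 + 4/19 → 31/76
merge 9/38 + 27/76 → 45/76
merge 31/76 + 45/76 → 1
L = 9/38 + 27/76 + 31/76 + 45/76 + 1 = 197/76 ≈ 2.592 bits/symbol.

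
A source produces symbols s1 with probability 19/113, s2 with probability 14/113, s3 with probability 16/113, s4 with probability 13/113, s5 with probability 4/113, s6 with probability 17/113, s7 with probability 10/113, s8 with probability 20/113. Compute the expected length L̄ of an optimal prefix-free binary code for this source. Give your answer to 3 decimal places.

Repeatedly combine the two least-probable nodes; the expected code length is the sum of the merged weights.
merge 4/113 + 10/113 → 14/113
merge 13/113 + 14/113 → 27/113
merge 14/113 + 16/113 → 30/113
merge 17/113 + 19/113 → 36/113
merge 20/113 + 27/113 → 47/113
merge 30/113 + 36/113 → 66/113
merge 47/113 + 66/113 → 1
L = 14/113 + 27/113 + 30/113 + 36/113 + 47/113 + 66/113 + 1 = 333/113 ≈ 2.947 bits/symbol.

2.947 bits/symbol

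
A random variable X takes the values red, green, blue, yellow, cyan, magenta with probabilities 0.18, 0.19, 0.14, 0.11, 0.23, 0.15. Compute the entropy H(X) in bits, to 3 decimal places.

H = −Σ pᵢ log₂ pᵢ.
−0.18·log₂(0.18) = 0.4453
−0.19·log₂(0.19) = 0.4552
−0.14·log₂(0.14) = 0.3971
−0.11·log₂(0.11) = 0.3503
−0.23·log₂(0.23) = 0.4877
−0.15·log₂(0.15) = 0.4105
Sum ≈ 2.5461 → 2.546 bits.

2.546 bits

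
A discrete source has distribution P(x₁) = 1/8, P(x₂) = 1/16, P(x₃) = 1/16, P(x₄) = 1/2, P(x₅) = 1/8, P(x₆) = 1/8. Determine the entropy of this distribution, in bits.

2.125 bits

Each probability is a power of 1/2, so log₂(1/p) is an integer.
H = Σ p·log₂(1/p) = 1/8·3 + 1/16·4 + 1/16·4 + 1/2·1 + 1/8·3 + 1/8·3 = 2.125 bits.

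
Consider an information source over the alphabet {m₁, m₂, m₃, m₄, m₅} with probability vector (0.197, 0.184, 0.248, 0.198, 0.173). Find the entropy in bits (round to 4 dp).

2.3105 bits

H = −Σ pᵢ log₂ pᵢ.
−0.197·log₂(0.197) = 0.4617
−0.184·log₂(0.184) = 0.4494
−0.248·log₂(0.248) = 0.4989
−0.198·log₂(0.198) = 0.4626
−0.173·log₂(0.173) = 0.4379
Sum ≈ 2.3105 → 2.3105 bits.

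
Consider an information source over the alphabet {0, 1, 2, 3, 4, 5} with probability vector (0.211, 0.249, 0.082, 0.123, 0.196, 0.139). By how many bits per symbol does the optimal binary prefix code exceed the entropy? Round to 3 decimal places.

0.043 bits

Entropy H = −Σ p log₂ p ≈ 2.4973 bits.
Huffman merges: 41/500+123/1000→41/200; 139/1000+49/250→67/200; 41/200+211/1000→52/125; 249/1000+67/200→73/125; 52/125+73/125→1. L = 127/50 ≈ 2.5400.
L − H = 2.5400 − 2.4973 = 0.043 bits.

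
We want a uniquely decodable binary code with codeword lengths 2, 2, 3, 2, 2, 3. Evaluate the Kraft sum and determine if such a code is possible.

With common denominator 2^3 = 8: Σ 2^(−ℓᵢ) = 2/8 + 2/8 + 1/8 + 2/8 + 2/8 + 1/8 = 10/8 = 1.25.
Kraft's inequality requires Σ ≤ 1; here Σ = 1.25 > 1, so no such prefix code exists.

1.25; no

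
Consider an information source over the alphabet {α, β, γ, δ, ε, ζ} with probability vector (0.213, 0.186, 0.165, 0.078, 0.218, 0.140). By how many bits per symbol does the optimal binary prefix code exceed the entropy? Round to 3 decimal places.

Entropy H = −Σ p log₂ p ≈ 2.5187 bits.
Huffman merges: 39/500+7/50→109/500; 33/200+93/500→351/1000; 213/1000+109/500→431/1000; 109/500+351/1000→569/1000; 431/1000+569/1000→1. L = 2569/1000 ≈ 2.5690.
L − H = 2.5690 − 2.5187 = 0.050 bits.

0.050 bits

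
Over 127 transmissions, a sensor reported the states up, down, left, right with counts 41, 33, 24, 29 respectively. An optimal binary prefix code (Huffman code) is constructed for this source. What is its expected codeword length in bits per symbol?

2 bits/symbol

Probabilities are the counts divided by 127.
Repeatedly combine the two least-probable nodes; the expected code length is the sum of the merged weights.
merge 24/127 + 29/127 → 53/127
merge 33/127 + 41/127 → 74/127
merge 53/127 + 74/127 → 1
L = 53/127 + 74/127 + 1 = 2 bits/symbol.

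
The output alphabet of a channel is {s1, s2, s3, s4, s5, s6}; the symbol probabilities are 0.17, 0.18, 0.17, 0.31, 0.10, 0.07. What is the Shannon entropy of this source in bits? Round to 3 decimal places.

2.439 bits

H = −Σ pᵢ log₂ pᵢ.
−0.17·log₂(0.17) = 0.4346
−0.18·log₂(0.18) = 0.4453
−0.17·log₂(0.17) = 0.4346
−0.31·log₂(0.31) = 0.5238
−0.10·log₂(0.10) = 0.3322
−0.07·log₂(0.07) = 0.2686
Sum ≈ 2.4390 → 2.439 bits.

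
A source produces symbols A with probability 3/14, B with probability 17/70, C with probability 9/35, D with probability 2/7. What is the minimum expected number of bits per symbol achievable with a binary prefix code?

2 bits/symbol

Repeatedly combine the two least-probable nodes; the expected code length is the sum of the merged weights.
merge 3/14 + 17/70 → 16/35
merge 9/35 + 2/7 → 19/35
merge 16/35 + 19/35 → 1
L = 16/35 + 19/35 + 1 = 2 bits/symbol.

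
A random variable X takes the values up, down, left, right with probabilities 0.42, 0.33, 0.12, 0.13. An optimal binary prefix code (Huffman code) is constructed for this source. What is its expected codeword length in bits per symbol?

1.83 bits/symbol

Repeatedly combine the two least-probable nodes; the expected code length is the sum of the merged weights.
merge 3/25 + 13/100 → 1/4
merge 1/4 + 33/100 → 29/50
merge 21/50 + 29/50 → 1
L = 1/4 + 29/50 + 1 = 183/100 = 1.83 bits/symbol.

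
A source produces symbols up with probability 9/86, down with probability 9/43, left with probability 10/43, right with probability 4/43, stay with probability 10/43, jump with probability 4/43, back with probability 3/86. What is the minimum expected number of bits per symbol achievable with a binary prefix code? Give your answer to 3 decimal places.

2.651 bits/symbol

Repeatedly combine the two least-probable nodes; the expected code length is the sum of the merged weights.
merge 3/86 + 4/43 → 11/86
merge 4/43 + 9/86 → 17/86
merge 11/86 + 17/86 → 14/43
merge 9/43 + 10/43 → 19/43
merge 10/43 + 14/43 → 24/43
merge 19/43 + 24/43 → 1
L = 11/86 + 17/86 + 14/43 + 19/43 + 24/43 + 1 = 114/43 ≈ 2.651 bits/symbol.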